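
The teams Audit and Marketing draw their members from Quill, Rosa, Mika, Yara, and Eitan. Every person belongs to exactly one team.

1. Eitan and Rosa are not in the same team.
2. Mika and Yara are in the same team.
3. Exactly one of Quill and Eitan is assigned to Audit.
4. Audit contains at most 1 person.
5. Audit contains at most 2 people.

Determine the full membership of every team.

Audit = {Eitan}; Marketing = {Mika, Quill, Rosa, Yara}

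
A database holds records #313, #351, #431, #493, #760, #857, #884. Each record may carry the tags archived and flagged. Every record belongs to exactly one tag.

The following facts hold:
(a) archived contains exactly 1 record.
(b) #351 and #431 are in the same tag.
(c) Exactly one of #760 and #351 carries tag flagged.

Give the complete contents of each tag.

archived = {#760}; flagged = {#313, #351, #431, #493, #857, #884}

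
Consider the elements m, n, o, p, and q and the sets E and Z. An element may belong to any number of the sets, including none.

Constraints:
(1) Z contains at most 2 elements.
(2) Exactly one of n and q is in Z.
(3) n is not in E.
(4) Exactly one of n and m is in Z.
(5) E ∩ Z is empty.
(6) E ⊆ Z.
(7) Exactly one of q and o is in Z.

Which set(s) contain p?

p: none

From (3): n ∉ E.
Suppose p ∈ E: no assignment then satisfies all the clues, so p ∉ E.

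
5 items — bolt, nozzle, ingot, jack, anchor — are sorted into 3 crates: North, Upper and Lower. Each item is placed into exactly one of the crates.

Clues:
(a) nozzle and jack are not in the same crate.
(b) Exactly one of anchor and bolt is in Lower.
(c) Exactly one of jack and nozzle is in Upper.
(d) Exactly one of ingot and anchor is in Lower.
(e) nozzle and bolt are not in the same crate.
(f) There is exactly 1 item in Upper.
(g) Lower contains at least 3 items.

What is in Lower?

Lower = {bolt, ingot, jack}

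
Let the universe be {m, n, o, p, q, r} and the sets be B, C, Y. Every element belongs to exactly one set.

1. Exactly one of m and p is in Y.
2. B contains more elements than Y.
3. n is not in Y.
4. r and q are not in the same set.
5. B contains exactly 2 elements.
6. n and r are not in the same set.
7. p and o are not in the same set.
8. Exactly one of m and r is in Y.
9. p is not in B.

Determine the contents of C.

C = {n, p, q}

From (3): n ∉ Y.
From (9): p ∉ B.
Suppose m ∈ C: no assignment then satisfies all the clues, so m ∉ C.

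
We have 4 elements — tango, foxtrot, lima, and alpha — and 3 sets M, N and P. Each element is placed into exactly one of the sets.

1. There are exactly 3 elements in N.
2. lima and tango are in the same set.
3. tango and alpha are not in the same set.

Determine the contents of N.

N = {foxtrot, lima, tango}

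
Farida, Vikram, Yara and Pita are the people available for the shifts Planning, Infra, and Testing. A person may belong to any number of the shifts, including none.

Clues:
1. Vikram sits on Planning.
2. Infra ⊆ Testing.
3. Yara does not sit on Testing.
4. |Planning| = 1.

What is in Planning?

Planning = {Vikram}

From (1): Vikram ∈ Planning.
From (3): Yara ∉ Testing.
(2) contrapositive: Yara ∉ Infra.
(4): Planning already has 1, so the rest are out.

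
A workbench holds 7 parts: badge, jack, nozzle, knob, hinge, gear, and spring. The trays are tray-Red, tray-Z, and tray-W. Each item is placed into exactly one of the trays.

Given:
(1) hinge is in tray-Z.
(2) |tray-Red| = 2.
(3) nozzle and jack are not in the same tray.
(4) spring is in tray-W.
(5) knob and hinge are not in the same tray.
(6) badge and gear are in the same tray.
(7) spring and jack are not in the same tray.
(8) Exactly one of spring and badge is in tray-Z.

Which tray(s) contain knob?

knob: tray-Red

From (1): hinge ∈ tray-Z.
From (4): spring ∈ tray-W.
(5): knob ∉ tray-Z.
(7): jack ∉ tray-W.
(8) (exactly one): badge ∈ tray-Z.
(6): gear matches badge: gear ∉ tray-Red.
(6): gear matches badge: gear ∈ tray-Z.
Suppose knob ∉ tray-Red: no assignment then satisfies all the clues, so knob ∈ tray-Red.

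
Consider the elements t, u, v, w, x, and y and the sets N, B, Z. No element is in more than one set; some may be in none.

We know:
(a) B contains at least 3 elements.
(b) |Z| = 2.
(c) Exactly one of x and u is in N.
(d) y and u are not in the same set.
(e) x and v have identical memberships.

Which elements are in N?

N = {u}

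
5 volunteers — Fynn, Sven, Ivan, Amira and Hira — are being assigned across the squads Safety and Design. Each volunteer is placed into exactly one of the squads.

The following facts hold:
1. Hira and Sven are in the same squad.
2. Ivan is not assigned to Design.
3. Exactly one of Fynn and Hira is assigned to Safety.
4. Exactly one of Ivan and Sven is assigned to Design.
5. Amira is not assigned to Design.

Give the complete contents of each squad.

Safety = {Amira, Fynn, Ivan}; Design = {Hira, Sven}

From (2): Ivan ∉ Design.
From (5): Amira ∉ Design.
(4) (exactly one): Sven ∈ Design.
Only one squad left: Ivan ∈ Safety.
Only one squad left: Amira ∈ Safety.
(1): Hira matches Sven: Hira ∉ Safety.
(1): Hira matches Sven: Hira ∈ Design.
(3) (exactly one): Fynn ∈ Safety.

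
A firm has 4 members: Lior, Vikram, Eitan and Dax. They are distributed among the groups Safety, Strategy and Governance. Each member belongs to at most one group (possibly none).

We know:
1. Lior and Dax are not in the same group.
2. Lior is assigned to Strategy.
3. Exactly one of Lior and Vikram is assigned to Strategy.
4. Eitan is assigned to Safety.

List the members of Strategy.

Strategy = {Lior}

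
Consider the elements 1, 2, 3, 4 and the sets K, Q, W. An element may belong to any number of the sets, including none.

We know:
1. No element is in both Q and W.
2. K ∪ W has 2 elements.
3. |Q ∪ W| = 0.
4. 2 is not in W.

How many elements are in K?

2

From (4): 2 ∉ W.
Suppose 1 ∈ Q: no assignment then satisfies all the clues, so 1 ∉ Q.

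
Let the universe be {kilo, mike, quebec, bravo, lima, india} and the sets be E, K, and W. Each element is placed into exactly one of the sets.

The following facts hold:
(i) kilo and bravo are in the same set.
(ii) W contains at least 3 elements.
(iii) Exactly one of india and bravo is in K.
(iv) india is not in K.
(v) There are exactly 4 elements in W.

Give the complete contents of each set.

From (iv): india ∉ K.
(iii) (exactly one): bravo ∈ K.
(i): kilo matches bravo: kilo ∉ E.
(i): kilo matches bravo: kilo ∈ K.
(v): only 4 candidates remain for W, so all are in.

E = {}; K = {bravo, kilo}; W = {india, lima, mike, quebec}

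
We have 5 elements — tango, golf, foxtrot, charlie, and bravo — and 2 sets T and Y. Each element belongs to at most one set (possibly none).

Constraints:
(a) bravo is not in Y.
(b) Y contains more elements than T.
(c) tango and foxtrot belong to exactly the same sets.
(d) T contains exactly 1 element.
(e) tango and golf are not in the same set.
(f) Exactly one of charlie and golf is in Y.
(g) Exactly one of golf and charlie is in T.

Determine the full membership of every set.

T = {golf}; Y = {charlie, foxtrot, tango}

From (a): bravo ∉ Y.
Suppose tango ∈ T: no assignment then satisfies all the clues, so tango ∉ T.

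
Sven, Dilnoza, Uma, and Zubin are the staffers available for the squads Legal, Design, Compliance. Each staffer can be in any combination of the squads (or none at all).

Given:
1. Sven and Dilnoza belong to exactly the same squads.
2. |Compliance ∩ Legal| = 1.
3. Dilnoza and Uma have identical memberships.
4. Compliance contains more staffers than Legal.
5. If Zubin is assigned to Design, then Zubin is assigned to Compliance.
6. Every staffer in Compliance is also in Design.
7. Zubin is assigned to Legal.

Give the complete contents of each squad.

Legal = {Zubin}; Design = {Dilnoza, Sven, Uma, Zubin}; Compliance = {Dilnoza, Sven, Uma, Zubin}

From (7): Zubin ∈ Legal.
Suppose Sven ∈ Legal: no assignment then satisfies all the clues, so Sven ∉ Legal.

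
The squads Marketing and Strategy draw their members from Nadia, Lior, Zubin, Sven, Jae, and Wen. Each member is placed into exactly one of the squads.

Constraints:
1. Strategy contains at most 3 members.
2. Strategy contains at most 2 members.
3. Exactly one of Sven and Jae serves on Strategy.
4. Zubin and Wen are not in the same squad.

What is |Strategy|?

2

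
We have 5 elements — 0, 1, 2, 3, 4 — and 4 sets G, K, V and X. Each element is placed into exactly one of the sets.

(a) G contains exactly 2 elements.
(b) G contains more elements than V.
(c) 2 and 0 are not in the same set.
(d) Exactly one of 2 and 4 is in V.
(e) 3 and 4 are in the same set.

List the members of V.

V = {2}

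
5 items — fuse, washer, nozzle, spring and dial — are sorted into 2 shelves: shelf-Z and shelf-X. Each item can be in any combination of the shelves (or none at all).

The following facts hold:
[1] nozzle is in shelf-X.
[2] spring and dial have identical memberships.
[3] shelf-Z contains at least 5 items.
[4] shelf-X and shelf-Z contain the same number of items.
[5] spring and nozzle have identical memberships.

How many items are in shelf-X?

5

From (1): nozzle ∈ shelf-X.
(3): only 5 candidates remain for shelf-Z, so all are in.
(5): spring matches nozzle: spring ∈ shelf-X.
(2): dial matches spring: dial ∈ shelf-X.
Suppose fuse ∉ shelf-X: no assignment then satisfies all the clues, so fuse ∈ shelf-X.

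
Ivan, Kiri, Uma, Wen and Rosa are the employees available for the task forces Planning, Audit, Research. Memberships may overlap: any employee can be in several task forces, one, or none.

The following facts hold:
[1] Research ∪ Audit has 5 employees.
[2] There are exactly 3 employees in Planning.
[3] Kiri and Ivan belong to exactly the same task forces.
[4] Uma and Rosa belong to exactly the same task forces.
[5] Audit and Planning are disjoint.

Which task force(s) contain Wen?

Wen: Planning, Research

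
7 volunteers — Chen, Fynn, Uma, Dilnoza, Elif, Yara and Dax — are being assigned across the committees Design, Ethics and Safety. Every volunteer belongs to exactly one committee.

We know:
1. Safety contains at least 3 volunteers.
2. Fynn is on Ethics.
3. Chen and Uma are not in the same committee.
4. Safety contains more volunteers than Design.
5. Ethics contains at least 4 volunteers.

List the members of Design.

Design = {}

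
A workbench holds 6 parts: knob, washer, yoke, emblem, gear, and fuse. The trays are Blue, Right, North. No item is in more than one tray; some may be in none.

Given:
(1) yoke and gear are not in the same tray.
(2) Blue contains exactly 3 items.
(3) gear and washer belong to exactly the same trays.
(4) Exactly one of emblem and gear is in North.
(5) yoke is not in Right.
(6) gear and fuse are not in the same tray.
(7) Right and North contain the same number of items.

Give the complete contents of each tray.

Blue = {gear, knob, washer}; Right = {fuse}; North = {emblem}

From (5): yoke ∉ Right.
Suppose knob ∉ Blue: no assignment then satisfies all the clues, so knob ∈ Blue.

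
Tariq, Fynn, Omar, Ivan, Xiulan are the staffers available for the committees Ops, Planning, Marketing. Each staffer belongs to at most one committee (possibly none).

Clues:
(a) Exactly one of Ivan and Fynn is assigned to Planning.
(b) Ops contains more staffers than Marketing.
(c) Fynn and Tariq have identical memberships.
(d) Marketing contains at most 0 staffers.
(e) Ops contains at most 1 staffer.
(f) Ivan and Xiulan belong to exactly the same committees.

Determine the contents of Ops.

(d): Marketing already has 0, so the rest are out.
Suppose Tariq ∈ Ops: no assignment then satisfies all the clues, so Tariq ∉ Ops.

Ops = {Omar}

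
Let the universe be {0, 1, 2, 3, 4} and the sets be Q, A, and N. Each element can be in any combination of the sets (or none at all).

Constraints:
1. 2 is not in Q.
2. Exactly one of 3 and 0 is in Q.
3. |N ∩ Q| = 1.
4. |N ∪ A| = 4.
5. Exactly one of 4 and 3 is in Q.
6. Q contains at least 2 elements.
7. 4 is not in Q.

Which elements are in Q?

From (1): 2 ∉ Q.
From (7): 4 ∉ Q.
(5) (exactly one): 3 ∈ Q.
(2) (exactly one): 0 ∉ Q.
(6): only 2 candidates remain for Q, so all are in.

Q = {1, 3}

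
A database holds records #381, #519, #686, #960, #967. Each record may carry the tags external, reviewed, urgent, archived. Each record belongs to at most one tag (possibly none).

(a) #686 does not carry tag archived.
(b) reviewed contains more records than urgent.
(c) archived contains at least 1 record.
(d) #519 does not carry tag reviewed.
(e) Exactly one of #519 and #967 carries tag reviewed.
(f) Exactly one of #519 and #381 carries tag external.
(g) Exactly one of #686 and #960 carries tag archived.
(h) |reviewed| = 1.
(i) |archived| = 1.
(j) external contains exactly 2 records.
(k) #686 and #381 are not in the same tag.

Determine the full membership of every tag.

external = {#519, #686}; reviewed = {#967}; urgent = {}; archived = {#960}

From (a): #686 ∉ archived.
From (d): #519 ∉ reviewed.
(e) (exactly one): #967 ∈ reviewed.
(g) (exactly one): #960 ∈ archived.
(h): reviewed already has 1, so the rest are out.
(i): archived already has 1, so the rest are out.
Suppose #381 ∈ external: no assignment then satisfies all the clues, so #381 ∉ external.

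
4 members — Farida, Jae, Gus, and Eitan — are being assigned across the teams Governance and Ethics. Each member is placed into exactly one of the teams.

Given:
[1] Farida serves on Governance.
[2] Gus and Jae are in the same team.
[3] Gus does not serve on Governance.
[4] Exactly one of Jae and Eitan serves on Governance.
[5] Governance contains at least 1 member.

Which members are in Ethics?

Ethics = {Gus, Jae}

From (1): Farida ∈ Governance.
From (3): Gus ∉ Governance.
(2): Jae matches Gus: Jae ∉ Governance.
(4) (exactly one): Eitan ∈ Governance.
Only one team left: Jae ∈ Ethics.
Only one team left: Gus ∈ Ethics.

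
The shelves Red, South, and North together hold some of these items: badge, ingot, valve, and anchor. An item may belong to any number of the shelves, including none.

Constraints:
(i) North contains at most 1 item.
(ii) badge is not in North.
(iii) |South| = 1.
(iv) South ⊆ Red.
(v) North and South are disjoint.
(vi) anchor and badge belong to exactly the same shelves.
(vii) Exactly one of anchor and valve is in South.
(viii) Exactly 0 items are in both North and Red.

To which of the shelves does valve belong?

From (ii): badge ∉ North.
(vi): anchor matches badge: anchor ∉ North.
Suppose valve ∉ Red: no assignment then satisfies all the clues, so valve ∈ Red.

valve: Red, South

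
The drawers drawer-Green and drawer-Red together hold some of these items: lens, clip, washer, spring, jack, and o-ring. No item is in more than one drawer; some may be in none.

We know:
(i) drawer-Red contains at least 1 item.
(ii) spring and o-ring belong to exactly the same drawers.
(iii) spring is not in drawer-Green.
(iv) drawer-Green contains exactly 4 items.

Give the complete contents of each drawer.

drawer-Green = {clip, jack, lens, washer}; drawer-Red = {o-ring, spring}

From (iii): spring ∉ drawer-Green.
(ii): o-ring matches spring: o-ring ∉ drawer-Green.
(iv): only 4 candidates remain for drawer-Green, so all are in.
Suppose spring ∉ drawer-Red: no assignment then satisfies all the clues, so spring ∈ drawer-Red.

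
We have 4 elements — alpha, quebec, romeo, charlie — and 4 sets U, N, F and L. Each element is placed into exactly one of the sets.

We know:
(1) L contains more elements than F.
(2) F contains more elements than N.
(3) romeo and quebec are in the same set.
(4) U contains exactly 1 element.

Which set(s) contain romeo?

romeo: L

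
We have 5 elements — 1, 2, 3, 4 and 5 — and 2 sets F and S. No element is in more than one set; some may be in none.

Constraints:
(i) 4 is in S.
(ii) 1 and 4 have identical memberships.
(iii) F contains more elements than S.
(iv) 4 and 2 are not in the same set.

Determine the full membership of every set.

From (i): 4 ∈ S.
(ii): 1 matches 4: 1 ∉ F.
(ii): 1 matches 4: 1 ∈ S.
(iv): 2 ∉ S.
Suppose 2 ∉ F: no assignment then satisfies all the clues, so 2 ∈ F.

F = {2, 3, 5}; S = {1, 4}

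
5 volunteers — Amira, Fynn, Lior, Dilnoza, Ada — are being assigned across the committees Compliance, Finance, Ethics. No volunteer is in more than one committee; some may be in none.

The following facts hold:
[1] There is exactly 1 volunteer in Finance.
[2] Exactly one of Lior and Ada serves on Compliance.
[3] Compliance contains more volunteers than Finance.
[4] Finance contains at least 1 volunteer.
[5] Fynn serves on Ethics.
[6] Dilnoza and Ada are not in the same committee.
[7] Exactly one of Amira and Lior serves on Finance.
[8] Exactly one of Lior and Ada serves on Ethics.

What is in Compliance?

Compliance = {Dilnoza, Lior}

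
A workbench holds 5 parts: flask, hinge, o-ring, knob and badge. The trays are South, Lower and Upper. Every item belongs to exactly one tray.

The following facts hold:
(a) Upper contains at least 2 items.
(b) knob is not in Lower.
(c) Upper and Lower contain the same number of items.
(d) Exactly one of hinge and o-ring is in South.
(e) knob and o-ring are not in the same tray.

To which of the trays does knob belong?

knob: Upper

From (b): knob ∉ Lower.
Suppose knob ∈ South: no assignment then satisfies all the clues, so knob ∉ South.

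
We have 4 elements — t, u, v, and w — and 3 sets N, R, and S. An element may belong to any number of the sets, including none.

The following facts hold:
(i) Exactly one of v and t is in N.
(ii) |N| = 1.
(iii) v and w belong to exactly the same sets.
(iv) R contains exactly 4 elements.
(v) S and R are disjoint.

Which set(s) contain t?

(iv): only 4 candidates remain for R, so all are in.
(v) (disjoint): t ∉ S.
(v) (disjoint): u ∉ S.
(v) (disjoint): v ∉ S.
(v) (disjoint): w ∉ S.
Suppose t ∉ N: no assignment then satisfies all the clues, so t ∈ N.

t: N, R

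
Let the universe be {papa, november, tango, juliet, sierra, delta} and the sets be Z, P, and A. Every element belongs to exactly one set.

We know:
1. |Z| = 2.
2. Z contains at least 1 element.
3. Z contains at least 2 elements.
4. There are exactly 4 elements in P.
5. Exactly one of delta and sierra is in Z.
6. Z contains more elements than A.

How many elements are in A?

0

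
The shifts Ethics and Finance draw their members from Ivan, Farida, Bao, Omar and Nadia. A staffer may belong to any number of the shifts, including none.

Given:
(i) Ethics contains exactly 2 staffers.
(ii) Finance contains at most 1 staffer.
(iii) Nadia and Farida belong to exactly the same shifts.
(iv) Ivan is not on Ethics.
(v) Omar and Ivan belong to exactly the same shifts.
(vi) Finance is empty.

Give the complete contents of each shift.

Ethics = {Farida, Nadia}; Finance = {}

From (iv): Ivan ∉ Ethics.
(v): Omar matches Ivan: Omar ∉ Ethics.
(vi): Finance already has 0, so the rest are out.
Suppose Farida ∉ Ethics: no assignment then satisfies all the clues, so Farida ∈ Ethics.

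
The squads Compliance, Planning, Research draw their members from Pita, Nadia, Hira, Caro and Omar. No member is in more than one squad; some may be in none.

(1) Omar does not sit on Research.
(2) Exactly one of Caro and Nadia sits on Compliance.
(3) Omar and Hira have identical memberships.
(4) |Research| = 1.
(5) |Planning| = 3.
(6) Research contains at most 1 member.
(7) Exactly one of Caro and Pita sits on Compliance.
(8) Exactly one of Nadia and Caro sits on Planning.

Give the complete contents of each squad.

Compliance = {Caro}; Planning = {Hira, Nadia, Omar}; Research = {Pita}

From (1): Omar ∉ Research.
(3): Hira matches Omar: Hira ∉ Research.
Suppose Pita ∈ Compliance: no assignment then satisfies all the clues, so Pita ∉ Compliance.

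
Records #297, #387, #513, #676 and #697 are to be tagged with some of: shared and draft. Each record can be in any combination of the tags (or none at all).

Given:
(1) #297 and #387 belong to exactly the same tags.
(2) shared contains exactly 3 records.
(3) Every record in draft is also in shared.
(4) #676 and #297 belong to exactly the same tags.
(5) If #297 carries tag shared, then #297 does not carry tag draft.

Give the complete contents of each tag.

shared = {#297, #387, #676}; draft = {}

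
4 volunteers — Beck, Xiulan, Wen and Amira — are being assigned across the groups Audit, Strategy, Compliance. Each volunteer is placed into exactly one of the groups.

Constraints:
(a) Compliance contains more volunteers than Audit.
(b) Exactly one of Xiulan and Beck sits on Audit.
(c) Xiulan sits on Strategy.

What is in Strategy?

Strategy = {Xiulan}

From (c): Xiulan ∈ Strategy.
(b) (exactly one): Beck ∈ Audit.
Suppose Wen ∈ Strategy: no assignment then satisfies all the clues, so Wen ∉ Strategy.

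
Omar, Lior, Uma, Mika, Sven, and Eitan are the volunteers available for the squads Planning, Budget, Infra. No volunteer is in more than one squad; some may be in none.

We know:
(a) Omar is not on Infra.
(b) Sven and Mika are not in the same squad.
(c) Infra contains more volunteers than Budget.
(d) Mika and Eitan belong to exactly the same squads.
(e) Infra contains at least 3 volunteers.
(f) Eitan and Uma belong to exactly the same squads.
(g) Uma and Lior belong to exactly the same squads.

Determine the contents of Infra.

Infra = {Eitan, Lior, Mika, Uma}

From (a): Omar ∉ Infra.
Suppose Lior ∉ Infra: no assignment then satisfies all the clues, so Lior ∈ Infra.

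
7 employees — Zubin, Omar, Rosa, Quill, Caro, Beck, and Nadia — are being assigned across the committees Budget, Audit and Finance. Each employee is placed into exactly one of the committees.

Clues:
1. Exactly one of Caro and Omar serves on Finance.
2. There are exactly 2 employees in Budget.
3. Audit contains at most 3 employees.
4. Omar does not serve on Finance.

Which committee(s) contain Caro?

Caro: Finance

From (4): Omar ∉ Finance.
(1) (exactly one): Caro ∈ Finance.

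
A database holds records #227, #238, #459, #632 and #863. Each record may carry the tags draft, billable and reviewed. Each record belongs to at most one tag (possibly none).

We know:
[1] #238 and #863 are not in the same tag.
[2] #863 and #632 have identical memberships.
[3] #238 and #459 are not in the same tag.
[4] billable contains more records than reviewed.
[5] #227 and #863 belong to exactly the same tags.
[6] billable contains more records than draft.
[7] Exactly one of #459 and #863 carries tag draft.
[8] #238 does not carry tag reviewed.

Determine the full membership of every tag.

draft = {#459}; billable = {#227, #632, #863}; reviewed = {}

From (8): #238 ∉ reviewed.
Suppose #227 ∈ draft: no assignment then satisfies all the clues, so #227 ∉ draft.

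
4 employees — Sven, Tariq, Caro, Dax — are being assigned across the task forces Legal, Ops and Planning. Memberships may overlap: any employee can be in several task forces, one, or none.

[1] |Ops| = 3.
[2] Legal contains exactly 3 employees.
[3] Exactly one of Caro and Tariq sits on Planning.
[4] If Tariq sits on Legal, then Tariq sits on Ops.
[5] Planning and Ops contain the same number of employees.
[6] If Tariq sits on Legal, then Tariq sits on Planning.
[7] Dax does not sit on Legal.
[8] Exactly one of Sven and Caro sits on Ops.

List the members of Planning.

Planning = {Dax, Sven, Tariq}

From (7): Dax ∉ Legal.
(2): only 3 candidates remain for Legal, so all are in.
(4): Tariq ∈ Ops.
(6): Tariq ∈ Planning.
(3) (exactly one): Caro ∉ Planning.
Suppose Sven ∉ Planning: no assignment then satisfies all the clues, so Sven ∈ Planning.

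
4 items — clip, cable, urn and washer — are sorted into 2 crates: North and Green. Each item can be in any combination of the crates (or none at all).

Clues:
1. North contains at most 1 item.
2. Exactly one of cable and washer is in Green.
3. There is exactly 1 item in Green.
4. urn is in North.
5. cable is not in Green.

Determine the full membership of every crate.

North = {urn}; Green = {washer}

From (4): urn ∈ North.
From (5): cable ∉ Green.
(1): North already has 1, so the rest are out.
(2) (exactly one): washer ∈ Green.
(3): Green already has 1, so the rest are out.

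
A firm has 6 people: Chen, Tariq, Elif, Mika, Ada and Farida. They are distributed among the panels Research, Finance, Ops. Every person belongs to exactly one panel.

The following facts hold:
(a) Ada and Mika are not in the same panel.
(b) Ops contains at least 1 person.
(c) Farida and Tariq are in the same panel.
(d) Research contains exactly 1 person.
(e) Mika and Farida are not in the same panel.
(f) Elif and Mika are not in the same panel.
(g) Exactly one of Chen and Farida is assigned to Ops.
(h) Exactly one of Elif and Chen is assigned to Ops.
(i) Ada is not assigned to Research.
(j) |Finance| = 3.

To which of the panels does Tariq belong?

Tariq: Finance

From (i): Ada ∉ Research.
Suppose Tariq ∈ Research: no assignment then satisfies all the clues, so Tariq ∉ Research.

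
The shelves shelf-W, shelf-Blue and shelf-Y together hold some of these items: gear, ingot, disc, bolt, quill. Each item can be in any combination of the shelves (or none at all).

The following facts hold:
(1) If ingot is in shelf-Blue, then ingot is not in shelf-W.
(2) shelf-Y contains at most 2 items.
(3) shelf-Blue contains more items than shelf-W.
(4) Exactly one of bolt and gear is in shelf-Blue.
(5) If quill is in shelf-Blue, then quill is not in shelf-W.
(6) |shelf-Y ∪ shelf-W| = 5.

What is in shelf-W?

shelf-W = {bolt, disc, gear}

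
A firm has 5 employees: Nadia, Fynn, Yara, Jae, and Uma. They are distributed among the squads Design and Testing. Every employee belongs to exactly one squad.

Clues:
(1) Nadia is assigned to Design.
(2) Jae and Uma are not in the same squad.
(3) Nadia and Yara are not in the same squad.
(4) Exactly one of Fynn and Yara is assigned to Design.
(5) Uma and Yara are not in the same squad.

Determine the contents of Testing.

From (1): Nadia ∈ Design.
(3): Yara ∉ Design.
(4) (exactly one): Fynn ∈ Design.
Only one squad left: Yara ∈ Testing.
(5): Uma ∉ Testing.
Only one squad left: Uma ∈ Design.
(2): Jae ∉ Design.
Only one squad left: Jae ∈ Testing.

Testing = {Jae, Yara}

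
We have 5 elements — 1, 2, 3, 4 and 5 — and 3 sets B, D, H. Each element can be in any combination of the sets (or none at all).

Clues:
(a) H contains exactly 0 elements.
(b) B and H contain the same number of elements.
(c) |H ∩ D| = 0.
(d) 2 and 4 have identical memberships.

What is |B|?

0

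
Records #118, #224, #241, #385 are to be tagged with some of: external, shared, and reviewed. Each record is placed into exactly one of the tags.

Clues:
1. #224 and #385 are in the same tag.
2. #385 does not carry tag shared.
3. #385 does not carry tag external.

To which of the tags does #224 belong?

#224: reviewed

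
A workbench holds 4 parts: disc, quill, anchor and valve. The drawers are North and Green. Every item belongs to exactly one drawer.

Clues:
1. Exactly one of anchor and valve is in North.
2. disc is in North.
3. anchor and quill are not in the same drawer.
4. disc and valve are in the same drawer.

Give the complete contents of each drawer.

North = {disc, quill, valve}; Green = {anchor}

From (2): disc ∈ North.
(4): valve matches disc: valve ∈ North.
(1) (exactly one): anchor ∉ North.
Only one drawer left: anchor ∈ Green.
(3): quill ∉ Green.
Only one drawer left: quill ∈ North.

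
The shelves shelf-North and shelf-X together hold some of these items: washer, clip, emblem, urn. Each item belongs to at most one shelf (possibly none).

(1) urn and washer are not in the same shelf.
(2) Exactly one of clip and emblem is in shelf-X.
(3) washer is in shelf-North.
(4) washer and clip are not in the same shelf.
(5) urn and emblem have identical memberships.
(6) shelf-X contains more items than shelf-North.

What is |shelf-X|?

2

From (3): washer ∈ shelf-North.
(1): urn ∉ shelf-North.
(4): clip ∉ shelf-North.
(5): emblem matches urn: emblem ∉ shelf-North.
Suppose clip ∈ shelf-X: no assignment then satisfies all the clues, so clip ∉ shelf-X.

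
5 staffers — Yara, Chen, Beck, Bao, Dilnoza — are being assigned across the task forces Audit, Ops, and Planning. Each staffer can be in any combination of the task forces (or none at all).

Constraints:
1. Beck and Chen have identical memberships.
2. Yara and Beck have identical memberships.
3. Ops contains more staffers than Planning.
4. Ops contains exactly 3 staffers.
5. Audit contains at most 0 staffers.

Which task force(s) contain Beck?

Beck: Ops

(5): Audit already has 0, so the rest are out.
Suppose Beck ∉ Ops: no assignment then satisfies all the clues, so Beck ∈ Ops.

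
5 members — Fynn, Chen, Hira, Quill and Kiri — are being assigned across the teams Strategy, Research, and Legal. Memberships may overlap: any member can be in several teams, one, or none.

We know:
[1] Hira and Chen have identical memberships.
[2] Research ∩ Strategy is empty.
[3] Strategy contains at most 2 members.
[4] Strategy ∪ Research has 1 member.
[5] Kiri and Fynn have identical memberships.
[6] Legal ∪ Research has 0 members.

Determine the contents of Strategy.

Strategy = {Quill}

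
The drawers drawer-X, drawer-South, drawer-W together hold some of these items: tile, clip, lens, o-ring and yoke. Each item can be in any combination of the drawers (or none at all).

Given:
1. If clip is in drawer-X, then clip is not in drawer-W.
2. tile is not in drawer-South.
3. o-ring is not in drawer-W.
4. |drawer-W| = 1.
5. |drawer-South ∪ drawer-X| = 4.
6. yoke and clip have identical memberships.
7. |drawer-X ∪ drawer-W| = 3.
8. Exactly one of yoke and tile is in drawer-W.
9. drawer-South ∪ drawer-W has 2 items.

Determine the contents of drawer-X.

drawer-X = {clip, tile, yoke}

From (2): tile ∉ drawer-South.
From (3): o-ring ∉ drawer-W.
Suppose tile ∉ drawer-X: no assignment then satisfies all the clues, so tile ∈ drawer-X.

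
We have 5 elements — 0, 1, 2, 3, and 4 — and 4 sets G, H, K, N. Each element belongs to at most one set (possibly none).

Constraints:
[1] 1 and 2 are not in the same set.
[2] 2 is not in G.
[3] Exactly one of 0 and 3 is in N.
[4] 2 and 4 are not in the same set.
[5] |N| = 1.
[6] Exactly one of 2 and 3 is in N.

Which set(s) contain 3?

3: N

From (2): 2 ∉ G.
Suppose 3 ∈ G: no assignment then satisfies all the clues, so 3 ∉ G.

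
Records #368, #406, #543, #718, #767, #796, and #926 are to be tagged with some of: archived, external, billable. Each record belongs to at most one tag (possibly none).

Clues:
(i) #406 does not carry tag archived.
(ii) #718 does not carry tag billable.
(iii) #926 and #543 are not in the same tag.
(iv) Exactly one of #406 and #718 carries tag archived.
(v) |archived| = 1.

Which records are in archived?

archived = {#718}

From (i): #406 ∉ archived.
From (ii): #718 ∉ billable.
(iv) (exactly one): #718 ∈ archived.
(v): archived already has 1, so the rest are out.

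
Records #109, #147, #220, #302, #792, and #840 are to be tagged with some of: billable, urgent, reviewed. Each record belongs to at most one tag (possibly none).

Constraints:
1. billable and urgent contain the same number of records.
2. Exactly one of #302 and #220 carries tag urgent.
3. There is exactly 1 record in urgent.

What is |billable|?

1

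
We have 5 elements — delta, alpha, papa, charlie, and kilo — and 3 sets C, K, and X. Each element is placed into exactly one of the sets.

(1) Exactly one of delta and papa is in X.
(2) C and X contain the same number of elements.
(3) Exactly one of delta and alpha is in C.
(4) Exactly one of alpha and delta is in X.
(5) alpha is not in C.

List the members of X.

X = {alpha, papa}

From (5): alpha ∉ C.
(3) (exactly one): delta ∈ C.
(4) (exactly one): alpha ∈ X.
(1) (exactly one): papa ∈ X.
Suppose charlie ∈ X: no assignment then satisfies all the clues, so charlie ∉ X.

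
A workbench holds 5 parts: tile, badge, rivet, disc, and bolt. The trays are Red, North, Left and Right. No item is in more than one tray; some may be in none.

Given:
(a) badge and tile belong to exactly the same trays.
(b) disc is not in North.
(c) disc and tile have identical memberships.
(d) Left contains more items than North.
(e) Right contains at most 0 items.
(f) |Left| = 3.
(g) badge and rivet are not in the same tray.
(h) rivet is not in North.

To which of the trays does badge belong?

badge: Left

From (b): disc ∉ North.
From (h): rivet ∉ North.
(c): tile matches disc: tile ∉ North.
(e): Right already has 0, so the rest are out.
(a): badge matches tile: badge ∉ North.
Suppose badge ∈ Red: no assignment then satisfies all the clues, so badge ∉ Red.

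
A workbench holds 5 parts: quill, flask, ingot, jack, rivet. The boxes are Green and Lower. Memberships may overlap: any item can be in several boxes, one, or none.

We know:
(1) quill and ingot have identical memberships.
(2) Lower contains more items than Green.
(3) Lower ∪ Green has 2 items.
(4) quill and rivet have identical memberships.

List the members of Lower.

Lower = {flask, jack}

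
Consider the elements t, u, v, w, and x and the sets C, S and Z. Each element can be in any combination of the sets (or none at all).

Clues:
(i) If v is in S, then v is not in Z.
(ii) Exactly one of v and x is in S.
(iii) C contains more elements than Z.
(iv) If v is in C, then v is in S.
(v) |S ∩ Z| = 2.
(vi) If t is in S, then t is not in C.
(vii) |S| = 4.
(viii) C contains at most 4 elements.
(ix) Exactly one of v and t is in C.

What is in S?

S = {t, u, v, w}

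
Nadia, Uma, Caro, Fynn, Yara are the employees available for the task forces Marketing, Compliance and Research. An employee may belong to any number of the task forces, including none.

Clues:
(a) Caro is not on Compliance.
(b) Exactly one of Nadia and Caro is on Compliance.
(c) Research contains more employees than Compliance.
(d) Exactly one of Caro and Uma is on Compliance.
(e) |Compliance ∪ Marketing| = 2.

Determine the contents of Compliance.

Compliance = {Nadia, Uma}

From (a): Caro ∉ Compliance.
(b) (exactly one): Nadia ∈ Compliance.
(d) (exactly one): Uma ∈ Compliance.
Suppose Fynn ∈ Compliance: no assignment then satisfies all the clues, so Fynn ∉ Compliance.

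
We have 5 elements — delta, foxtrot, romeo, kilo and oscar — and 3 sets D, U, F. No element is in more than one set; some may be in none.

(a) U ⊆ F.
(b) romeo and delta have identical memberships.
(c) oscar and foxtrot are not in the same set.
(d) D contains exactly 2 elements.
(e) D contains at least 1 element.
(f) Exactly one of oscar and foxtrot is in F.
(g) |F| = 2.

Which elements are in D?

D = {delta, romeo}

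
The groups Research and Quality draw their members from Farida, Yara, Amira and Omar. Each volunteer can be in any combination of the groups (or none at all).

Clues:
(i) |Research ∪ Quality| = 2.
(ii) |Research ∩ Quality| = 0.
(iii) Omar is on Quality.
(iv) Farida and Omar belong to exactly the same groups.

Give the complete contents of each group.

Research = {}; Quality = {Farida, Omar}

From (iii): Omar ∈ Quality.
(iv): Farida matches Omar: Farida ∈ Quality.
Suppose Farida ∈ Research: no assignment then satisfies all the clues, so Farida ∉ Research.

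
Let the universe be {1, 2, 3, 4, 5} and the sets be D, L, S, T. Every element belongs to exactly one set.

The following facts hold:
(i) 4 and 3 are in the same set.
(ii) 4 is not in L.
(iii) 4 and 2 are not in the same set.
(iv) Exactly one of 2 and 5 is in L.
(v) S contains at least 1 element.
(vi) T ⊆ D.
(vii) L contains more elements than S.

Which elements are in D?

D = {3, 4}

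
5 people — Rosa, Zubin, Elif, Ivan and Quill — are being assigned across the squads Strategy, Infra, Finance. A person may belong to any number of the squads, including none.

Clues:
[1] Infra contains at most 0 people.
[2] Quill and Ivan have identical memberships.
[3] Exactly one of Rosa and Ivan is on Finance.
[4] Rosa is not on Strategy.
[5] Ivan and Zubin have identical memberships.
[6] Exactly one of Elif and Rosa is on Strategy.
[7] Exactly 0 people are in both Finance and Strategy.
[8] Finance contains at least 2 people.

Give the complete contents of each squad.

From (4): Rosa ∉ Strategy.
(1): Infra already has 0, so the rest are out.
(6) (exactly one): Elif ∈ Strategy.
Suppose Rosa ∈ Finance: no assignment then satisfies all the clues, so Rosa ∉ Finance.

Strategy = {Elif}; Infra = {}; Finance = {Ivan, Quill, Zubin}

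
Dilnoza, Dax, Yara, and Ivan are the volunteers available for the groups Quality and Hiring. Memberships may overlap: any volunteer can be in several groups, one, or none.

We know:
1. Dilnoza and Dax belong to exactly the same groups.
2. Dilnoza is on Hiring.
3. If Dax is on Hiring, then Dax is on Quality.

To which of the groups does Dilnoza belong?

Dilnoza: Hiring, Quality

From (2): Dilnoza ∈ Hiring.
(1): Dax matches Dilnoza: Dax ∈ Hiring.
(3): Dax ∈ Quality.
(1): Dilnoza matches Dax: Dilnoza ∈ Quality.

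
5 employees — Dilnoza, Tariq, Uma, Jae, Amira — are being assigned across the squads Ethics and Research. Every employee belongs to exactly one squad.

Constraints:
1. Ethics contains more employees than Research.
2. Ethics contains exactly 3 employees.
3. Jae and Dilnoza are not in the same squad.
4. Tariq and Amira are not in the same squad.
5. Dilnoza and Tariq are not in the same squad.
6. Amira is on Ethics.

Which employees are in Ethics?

From (6): Amira ∈ Ethics.
(4): Tariq ∉ Ethics.
Only one squad left: Tariq ∈ Research.
(5): Dilnoza ∉ Research.
Only one squad left: Dilnoza ∈ Ethics.
(3): Jae ∉ Ethics.
Only one squad left: Jae ∈ Research.
(2): only 3 candidates remain for Ethics, so all are in.

Ethics = {Amira, Dilnoza, Uma}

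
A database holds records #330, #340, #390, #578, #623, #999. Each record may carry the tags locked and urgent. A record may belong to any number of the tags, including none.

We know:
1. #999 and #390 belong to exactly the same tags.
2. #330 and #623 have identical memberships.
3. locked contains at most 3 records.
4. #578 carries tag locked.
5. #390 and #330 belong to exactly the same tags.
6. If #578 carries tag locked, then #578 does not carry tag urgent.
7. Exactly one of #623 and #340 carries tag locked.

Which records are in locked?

From (4): #578 ∈ locked.
(6): #578 ∉ urgent.
Suppose #330 ∈ locked: no assignment then satisfies all the clues, so #330 ∉ locked.

locked = {#340, #578}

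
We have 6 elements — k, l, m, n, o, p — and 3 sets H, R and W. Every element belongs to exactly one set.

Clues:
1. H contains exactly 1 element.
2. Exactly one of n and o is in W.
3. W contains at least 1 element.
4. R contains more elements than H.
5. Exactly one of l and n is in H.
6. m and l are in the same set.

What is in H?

H = {n}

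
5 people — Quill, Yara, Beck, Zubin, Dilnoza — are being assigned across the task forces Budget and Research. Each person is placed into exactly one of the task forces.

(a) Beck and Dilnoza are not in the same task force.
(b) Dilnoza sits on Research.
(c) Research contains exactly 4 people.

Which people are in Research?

From (b): Dilnoza ∈ Research.
(a): Beck ∉ Research.
(c): only 4 candidates remain for Research, so all are in.
Only one task force left: Beck ∈ Budget.

Research = {Dilnoza, Quill, Yara, Zubin}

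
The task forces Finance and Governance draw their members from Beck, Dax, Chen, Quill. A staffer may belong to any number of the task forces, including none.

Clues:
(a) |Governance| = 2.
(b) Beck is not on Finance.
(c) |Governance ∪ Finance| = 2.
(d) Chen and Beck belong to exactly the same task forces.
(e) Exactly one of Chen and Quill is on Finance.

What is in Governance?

Governance = {Dax, Quill}

From (b): Beck ∉ Finance.
(d): Chen matches Beck: Chen ∉ Finance.
(e) (exactly one): Quill ∈ Finance.
Suppose Beck ∈ Governance: no assignment then satisfies all the clues, so Beck ∉ Governance.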